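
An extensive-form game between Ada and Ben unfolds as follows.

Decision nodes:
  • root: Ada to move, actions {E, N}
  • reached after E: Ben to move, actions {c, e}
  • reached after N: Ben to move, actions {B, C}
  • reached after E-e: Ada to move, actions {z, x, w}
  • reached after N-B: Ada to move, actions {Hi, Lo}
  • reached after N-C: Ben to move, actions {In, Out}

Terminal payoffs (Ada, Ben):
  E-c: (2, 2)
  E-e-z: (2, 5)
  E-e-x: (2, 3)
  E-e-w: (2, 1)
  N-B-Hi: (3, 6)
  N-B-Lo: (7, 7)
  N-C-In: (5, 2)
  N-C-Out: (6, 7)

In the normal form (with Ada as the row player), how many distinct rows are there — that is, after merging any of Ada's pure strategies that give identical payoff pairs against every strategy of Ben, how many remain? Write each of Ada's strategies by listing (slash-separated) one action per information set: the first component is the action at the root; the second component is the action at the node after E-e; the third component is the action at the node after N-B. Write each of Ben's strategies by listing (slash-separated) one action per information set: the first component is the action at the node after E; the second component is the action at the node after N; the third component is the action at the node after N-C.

Ada has 12 pure strategies: E/z/Hi, E/z/Lo, E/x/Hi, E/x/Lo, E/w/Hi, E/w/Lo, N/z/Hi, N/z/Lo, N/x/Hi, N/x/Lo, N/w/Hi, N/w/Lo. Columns: c/B/In, c/B/Out, c/C/In, c/C/Out, e/B/In, e/B/Out, e/C/In, e/C/Out.
{E/z/Hi, E/z/Lo} → row (2,2) (2,2) (2,2) (2,2) (2,5) (2,5) (2,5) (2,5)
{E/x/Hi, E/x/Lo} → row (2,2) (2,2) (2,2) (2,2) (2,3) (2,3) (2,3) (2,3)
{E/w/Hi, E/w/Lo} → row (2,2) (2,2) (2,2) (2,2) (2,1) (2,1) (2,1) (2,1)
{N/z/Hi, N/x/Hi, N/w/Hi} → row (3,6) (3,6) (5,2) (6,7) (3,6) (3,6) (5,2) (6,7)
{N/z/Lo, N/x/Lo, N/w/Lo} → row (7,7) (7,7) (5,2) (6,7) (7,7) (7,7) (5,2) (6,7)
That's 5 distinct rows out of 12 strategies.

5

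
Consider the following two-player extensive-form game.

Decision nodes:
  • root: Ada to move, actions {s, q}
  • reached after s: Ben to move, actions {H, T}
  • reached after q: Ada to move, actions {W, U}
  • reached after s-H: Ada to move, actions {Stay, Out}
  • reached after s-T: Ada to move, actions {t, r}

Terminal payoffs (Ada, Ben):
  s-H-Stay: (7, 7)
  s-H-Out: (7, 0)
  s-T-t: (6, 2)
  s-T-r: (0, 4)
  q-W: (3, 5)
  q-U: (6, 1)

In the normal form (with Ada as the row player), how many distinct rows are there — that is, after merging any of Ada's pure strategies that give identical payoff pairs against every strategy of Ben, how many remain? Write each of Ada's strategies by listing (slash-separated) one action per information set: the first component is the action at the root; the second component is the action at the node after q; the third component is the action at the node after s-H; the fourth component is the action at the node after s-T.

6

Ada has 16 pure strategies: s/W/Stay/t, s/W/Stay/r, s/W/Out/t, s/W/Out/r, s/U/Stay/t, s/U/Stay/r, s/U/Out/t, s/U/Out/r, q/W/Stay/t, q/W/Stay/r, q/W/Out/t, q/W/Out/r, q/U/Stay/t, q/U/Stay/r, q/U/Out/t, q/U/Out/r. Columns: H, T.
{s/W/Stay/t, s/U/Stay/t} → row (7,7) (6,2)
{s/W/Stay/r, s/U/Stay/r} → row (7,7) (0,4)
{s/W/Out/t, s/U/Out/t} → row (7,0) (6,2)
{s/W/Out/r, s/U/Out/r} → row (7,0) (0,4)
{q/W/Stay/t, q/W/Stay/r, q/W/Out/t, q/W/Out/r} → row (3,5) (3,5)
{q/U/Stay/t, q/U/Stay/r, q/U/Out/t, q/U/Out/r} → row (6,1) (6,1)
That's 6 distinct rows out of 16 strategies.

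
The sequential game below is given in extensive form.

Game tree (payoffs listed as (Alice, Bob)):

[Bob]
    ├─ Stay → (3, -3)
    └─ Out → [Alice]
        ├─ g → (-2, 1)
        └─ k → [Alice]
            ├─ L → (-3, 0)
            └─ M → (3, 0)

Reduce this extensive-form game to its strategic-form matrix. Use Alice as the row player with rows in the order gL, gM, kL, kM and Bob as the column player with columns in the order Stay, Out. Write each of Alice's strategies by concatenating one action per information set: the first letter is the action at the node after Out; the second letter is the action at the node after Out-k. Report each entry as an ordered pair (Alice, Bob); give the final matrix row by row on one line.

         Stay      Out
  gL   (3,-3)   (-2,1)
  gM   (3,-3)   (-2,1)
  kL   (3,-3)   (-3,0)
  kM   (3,-3)    (3,0)

gL: (3,-3) (-2,1) | gM: (3,-3) (-2,1) | kL: (3,-3) (-3,0) | kM: (3,-3) (3,0)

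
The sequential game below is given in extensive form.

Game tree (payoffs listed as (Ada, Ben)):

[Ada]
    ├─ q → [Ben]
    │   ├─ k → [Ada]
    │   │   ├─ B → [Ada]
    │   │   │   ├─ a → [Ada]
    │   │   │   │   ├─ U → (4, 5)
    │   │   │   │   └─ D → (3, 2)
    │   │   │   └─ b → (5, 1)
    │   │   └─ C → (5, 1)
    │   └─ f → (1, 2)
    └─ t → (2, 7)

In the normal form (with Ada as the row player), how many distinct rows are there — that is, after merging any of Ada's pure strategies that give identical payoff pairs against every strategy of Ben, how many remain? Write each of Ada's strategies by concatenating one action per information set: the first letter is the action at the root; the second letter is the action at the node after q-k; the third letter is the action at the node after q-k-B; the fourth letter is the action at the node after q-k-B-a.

4

Ada has 16 pure strategies: qBaU, qBaD, qBbU, qBbD, qCaU, qCaD, qCbU, qCbD, tBaU, tBaD, tBbU, tBbD, tCaU, tCaD, tCbU, tCbD. Columns: k, f.
{qBaU} → row (4,5) (1,2)
{qBaD} → row (3,2) (1,2)
{qBbU, qBbD, qCaU, qCaD, qCbU, qCbD} → row (5,1) (1,2)
{tBaU, tBaD, tBbU, tBbD, tCaU, tCaD, tCbU, tCbD} → row (2,7) (2,7)
That's 4 distinct rows out of 16 strategies.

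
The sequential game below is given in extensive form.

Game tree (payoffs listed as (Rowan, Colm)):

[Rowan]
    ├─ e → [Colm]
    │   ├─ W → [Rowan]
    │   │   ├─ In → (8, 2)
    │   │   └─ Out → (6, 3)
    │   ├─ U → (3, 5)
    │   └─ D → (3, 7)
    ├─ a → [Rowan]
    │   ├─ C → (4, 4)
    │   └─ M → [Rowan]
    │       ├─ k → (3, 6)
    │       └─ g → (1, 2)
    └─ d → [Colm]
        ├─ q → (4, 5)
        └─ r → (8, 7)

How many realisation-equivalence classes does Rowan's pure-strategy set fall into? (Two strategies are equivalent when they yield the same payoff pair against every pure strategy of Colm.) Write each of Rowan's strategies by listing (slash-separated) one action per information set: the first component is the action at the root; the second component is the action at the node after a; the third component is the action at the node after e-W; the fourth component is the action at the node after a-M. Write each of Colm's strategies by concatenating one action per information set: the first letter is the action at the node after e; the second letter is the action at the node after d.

Rowan has 24 pure strategies: e/C/In/k, e/C/In/g, e/C/Out/k, e/C/Out/g, e/M/In/k, e/M/In/g, e/M/Out/k, e/M/Out/g, a/C/In/k, a/C/In/g, a/C/Out/k, a/C/Out/g, a/M/In/k, a/M/In/g, a/M/Out/k, a/M/Out/g, d/C/In/k, d/C/In/g, d/C/Out/k, d/C/Out/g, d/M/In/k, d/M/In/g, d/M/Out/k, d/M/Out/g. Columns: Wq, Wr, Uq, Ur, Dq, Dr.
{e/C/In/k, e/C/In/g, e/M/In/k, e/M/In/g} → row (8,2) (8,2) (3,5) (3,5) (3,7) (3,7)
{e/C/Out/k, e/C/Out/g, e/M/Out/k, e/M/Out/g} → row (6,3) (6,3) (3,5) (3,5) (3,7) (3,7)
{a/C/In/k, a/C/In/g, a/C/Out/k, a/C/Out/g} → row (4,4) (4,4) (4,4) (4,4) (4,4) (4,4)
{a/M/In/k, a/M/Out/k} → row (3,6) (3,6) (3,6) (3,6) (3,6) (3,6)
{a/M/In/g, a/M/Out/g} → row (1,2) (1,2) (1,2) (1,2) (1,2) (1,2)
{d/C/In/k, d/C/In/g, d/C/Out/k, d/C/Out/g, d/M/In/k, d/M/In/g, d/M/Out/k, d/M/Out/g} → row (4,5) (8,7) (4,5) (8,7) (4,5) (8,7)
That's 6 distinct rows out of 24 strategies.

6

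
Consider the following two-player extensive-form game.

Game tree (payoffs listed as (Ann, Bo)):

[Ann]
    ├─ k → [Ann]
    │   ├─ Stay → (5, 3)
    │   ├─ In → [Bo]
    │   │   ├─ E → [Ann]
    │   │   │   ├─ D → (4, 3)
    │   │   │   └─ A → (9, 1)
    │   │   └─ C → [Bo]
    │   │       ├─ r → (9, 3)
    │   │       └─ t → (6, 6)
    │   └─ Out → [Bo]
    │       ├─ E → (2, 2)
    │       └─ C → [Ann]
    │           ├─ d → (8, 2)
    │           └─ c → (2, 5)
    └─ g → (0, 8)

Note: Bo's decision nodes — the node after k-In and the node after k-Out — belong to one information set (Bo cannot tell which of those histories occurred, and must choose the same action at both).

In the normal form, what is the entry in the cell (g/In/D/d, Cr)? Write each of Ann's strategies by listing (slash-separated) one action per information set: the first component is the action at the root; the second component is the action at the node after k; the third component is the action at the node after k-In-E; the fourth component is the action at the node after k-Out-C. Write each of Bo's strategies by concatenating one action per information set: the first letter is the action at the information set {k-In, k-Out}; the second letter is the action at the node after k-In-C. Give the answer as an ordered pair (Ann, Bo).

(0, 8)

Trace the play path from the root:
  Ann plays g
→ terminal payoff (0, 8).
(Ann's choice at the node after k is never reached on this path, so it doesn't affect the outcome.)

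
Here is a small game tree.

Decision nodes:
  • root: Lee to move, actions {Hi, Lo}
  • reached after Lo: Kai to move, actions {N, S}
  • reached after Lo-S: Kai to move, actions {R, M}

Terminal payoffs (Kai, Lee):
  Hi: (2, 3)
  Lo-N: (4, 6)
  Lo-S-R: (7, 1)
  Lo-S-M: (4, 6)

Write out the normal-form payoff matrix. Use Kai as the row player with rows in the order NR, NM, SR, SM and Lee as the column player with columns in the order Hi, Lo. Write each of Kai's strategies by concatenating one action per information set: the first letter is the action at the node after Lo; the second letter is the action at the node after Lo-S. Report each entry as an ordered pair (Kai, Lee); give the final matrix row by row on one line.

NR: (2,3) (4,6) | NM: (2,3) (4,6) | SR: (2,3) (7,1) | SM: (2,3) (4,6)

Row NR: Hi→(2,3), Lo→(4,6)
Row NM: Hi→(2,3), Lo→(4,6)
Row SR: Hi→(2,3), Lo→(7,1)
Row SM: Hi→(2,3), Lo→(4,6)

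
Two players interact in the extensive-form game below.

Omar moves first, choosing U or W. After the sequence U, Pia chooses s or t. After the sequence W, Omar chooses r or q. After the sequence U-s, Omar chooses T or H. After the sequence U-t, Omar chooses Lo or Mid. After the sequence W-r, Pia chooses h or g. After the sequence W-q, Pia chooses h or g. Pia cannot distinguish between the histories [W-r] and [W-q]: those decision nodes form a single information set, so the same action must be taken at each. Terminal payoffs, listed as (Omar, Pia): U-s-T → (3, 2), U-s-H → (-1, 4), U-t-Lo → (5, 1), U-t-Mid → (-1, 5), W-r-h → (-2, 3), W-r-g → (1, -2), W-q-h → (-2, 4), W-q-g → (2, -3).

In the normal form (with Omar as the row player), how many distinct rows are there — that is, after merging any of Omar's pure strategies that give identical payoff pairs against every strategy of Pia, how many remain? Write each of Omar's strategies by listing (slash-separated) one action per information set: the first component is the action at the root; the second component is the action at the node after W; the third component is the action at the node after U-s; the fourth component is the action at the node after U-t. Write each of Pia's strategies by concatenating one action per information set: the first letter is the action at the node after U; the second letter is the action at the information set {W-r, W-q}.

6

Omar has 16 pure strategies: U/r/T/Lo, U/r/T/Mid, U/r/H/Lo, U/r/H/Mid, U/q/T/Lo, U/q/T/Mid, U/q/H/Lo, U/q/H/Mid, W/r/T/Lo, W/r/T/Mid, W/r/H/Lo, W/r/H/Mid, W/q/T/Lo, W/q/T/Mid, W/q/H/Lo, W/q/H/Mid. Columns: sh, sg, th, tg.
{U/r/T/Lo, U/q/T/Lo} → row (3,2) (3,2) (5,1) (5,1)
{U/r/T/Mid, U/q/T/Mid} → row (3,2) (3,2) (-1,5) (-1,5)
{U/r/H/Lo, U/q/H/Lo} → row (-1,4) (-1,4) (5,1) (5,1)
{U/r/H/Mid, U/q/H/Mid} → row (-1,4) (-1,4) (-1,5) (-1,5)
{W/r/T/Lo, W/r/T/Mid, W/r/H/Lo, W/r/H/Mid} → row (-2,3) (1,-2) (-2,3) (1,-2)
{W/q/T/Lo, W/q/T/Mid, W/q/H/Lo, W/q/H/Mid} → row (-2,4) (2,-3) (-2,4) (2,-3)
That's 6 distinct rows out of 16 strategies.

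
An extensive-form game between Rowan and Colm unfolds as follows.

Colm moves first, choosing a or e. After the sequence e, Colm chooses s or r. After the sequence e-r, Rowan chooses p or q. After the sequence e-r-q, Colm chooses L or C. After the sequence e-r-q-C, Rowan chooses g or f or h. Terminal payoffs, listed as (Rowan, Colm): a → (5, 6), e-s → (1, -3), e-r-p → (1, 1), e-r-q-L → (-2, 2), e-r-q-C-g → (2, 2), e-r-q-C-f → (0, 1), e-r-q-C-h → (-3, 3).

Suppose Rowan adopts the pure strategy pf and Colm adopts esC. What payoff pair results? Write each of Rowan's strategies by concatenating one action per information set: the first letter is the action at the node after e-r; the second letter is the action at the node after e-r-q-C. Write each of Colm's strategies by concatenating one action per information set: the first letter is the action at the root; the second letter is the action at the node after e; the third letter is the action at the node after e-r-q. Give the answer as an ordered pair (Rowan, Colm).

(1, -3)

Trace the play path from the root:
  Colm plays e
  Colm plays s at [e]
→ terminal payoff (1, -3).
(Rowan's choice at the node after e-r is never reached on this path, so it doesn't affect the outcome.)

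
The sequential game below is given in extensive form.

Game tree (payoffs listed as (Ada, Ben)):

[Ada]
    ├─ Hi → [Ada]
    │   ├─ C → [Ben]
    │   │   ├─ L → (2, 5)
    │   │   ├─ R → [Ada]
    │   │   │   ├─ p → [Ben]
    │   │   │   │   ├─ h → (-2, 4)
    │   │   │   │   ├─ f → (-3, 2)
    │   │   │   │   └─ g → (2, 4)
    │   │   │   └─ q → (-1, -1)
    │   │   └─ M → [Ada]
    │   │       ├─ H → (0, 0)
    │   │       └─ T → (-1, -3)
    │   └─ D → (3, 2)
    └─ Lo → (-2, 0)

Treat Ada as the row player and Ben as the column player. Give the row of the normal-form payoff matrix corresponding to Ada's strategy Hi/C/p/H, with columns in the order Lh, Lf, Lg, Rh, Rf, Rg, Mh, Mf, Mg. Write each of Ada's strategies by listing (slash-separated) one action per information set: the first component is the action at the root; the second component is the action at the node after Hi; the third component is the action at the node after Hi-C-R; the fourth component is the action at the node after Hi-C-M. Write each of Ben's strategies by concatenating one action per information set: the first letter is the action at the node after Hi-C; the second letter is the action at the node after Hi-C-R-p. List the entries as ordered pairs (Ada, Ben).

vs Lh: Ada plays Hi → Ada plays C at [Hi] → Ben plays L at [Hi-C] → (2, 5)
vs Lf: Ada plays Hi → Ada plays C at [Hi] → Ben plays L at [Hi-C] → (2, 5)
vs Lg: Ada plays Hi → Ada plays C at [Hi] → Ben plays L at [Hi-C] → (2, 5)
vs Rh: Ada plays Hi → Ada plays C at [Hi] → Ben plays R at [Hi-C] → Ada plays p at [Hi-C-R] → Ben plays h at [Hi-C-R-p] → (-2, 4)
vs Rf: Ada plays Hi → Ada plays C at [Hi] → Ben plays R at [Hi-C] → Ada plays p at [Hi-C-R] → Ben plays f at [Hi-C-R-p] → (-3, 2)
vs Rg: Ada plays Hi → Ada plays C at [Hi] → Ben plays R at [Hi-C] → Ada plays p at [Hi-C-R] → Ben plays g at [Hi-C-R-p] → (2, 4)
vs Mh: Ada plays Hi → Ada plays C at [Hi] → Ben plays M at [Hi-C] → Ada plays H at [Hi-C-M] → (0, 0)
vs Mf: Ada plays Hi → Ada plays C at [Hi] → Ben plays M at [Hi-C] → Ada plays H at [Hi-C-M] → (0, 0)
vs Mg: Ada plays Hi → Ada plays C at [Hi] → Ben plays M at [Hi-C] → Ada plays H at [Hi-C-M] → (0, 0)

(2,5) (2,5) (2,5) (-2,4) (-3,2) (2,4) (0,0) (0,0) (0,0)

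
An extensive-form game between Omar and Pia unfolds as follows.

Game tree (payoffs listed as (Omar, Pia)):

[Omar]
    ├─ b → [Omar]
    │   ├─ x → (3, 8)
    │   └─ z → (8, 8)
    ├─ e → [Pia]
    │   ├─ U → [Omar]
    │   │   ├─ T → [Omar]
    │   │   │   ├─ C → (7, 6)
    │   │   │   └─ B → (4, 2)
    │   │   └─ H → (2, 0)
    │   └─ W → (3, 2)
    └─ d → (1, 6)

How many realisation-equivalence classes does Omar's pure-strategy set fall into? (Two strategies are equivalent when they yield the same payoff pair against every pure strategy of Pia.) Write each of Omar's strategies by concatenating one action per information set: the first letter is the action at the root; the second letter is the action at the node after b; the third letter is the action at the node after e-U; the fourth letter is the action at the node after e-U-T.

6

Omar has 24 pure strategies: bxTC, bxTB, bxHC, bxHB, bzTC, bzTB, bzHC, bzHB, exTC, exTB, exHC, exHB, ezTC, ezTB, ezHC, ezHB, dxTC, dxTB, dxHC, dxHB, dzTC, dzTB, dzHC, dzHB. Columns: U, W.
{bxTC, bxTB, bxHC, bxHB} → row (3,8) (3,8)
{bzTC, bzTB, bzHC, bzHB} → row (8,8) (8,8)
{exTC, ezTC} → row (7,6) (3,2)
{exTB, ezTB} → row (4,2) (3,2)
{exHC, exHB, ezHC, ezHB} → row (2,0) (3,2)
{dxTC, dxTB, dxHC, dxHB, dzTC, dzTB, dzHC, dzHB} → row (1,6) (1,6)
That's 6 distinct rows out of 24 strategies.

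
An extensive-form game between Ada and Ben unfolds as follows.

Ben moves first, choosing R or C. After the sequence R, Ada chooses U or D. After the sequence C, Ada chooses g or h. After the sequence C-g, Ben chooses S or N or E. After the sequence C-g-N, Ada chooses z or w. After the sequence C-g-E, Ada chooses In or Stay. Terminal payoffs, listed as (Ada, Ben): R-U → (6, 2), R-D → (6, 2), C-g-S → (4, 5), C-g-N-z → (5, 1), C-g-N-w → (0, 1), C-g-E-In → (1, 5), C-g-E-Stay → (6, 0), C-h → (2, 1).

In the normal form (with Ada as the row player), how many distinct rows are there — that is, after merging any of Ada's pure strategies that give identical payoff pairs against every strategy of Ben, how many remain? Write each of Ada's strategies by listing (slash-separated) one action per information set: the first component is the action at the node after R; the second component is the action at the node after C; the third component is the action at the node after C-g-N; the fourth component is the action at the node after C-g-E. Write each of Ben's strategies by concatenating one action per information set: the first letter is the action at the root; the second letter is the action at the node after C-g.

Ada has 16 pure strategies: U/g/z/In, U/g/z/Stay, U/g/w/In, U/g/w/Stay, U/h/z/In, U/h/z/Stay, U/h/w/In, U/h/w/Stay, D/g/z/In, D/g/z/Stay, D/g/w/In, D/g/w/Stay, D/h/z/In, D/h/z/Stay, D/h/w/In, D/h/w/Stay. Columns: RS, RN, RE, CS, CN, CE.
{U/g/z/In, D/g/z/In} → row (6,2) (6,2) (6,2) (4,5) (5,1) (1,5)
{U/g/z/Stay, D/g/z/Stay} → row (6,2) (6,2) (6,2) (4,5) (5,1) (6,0)
{U/g/w/In, D/g/w/In} → row (6,2) (6,2) (6,2) (4,5) (0,1) (1,5)
{U/g/w/Stay, D/g/w/Stay} → row (6,2) (6,2) (6,2) (4,5) (0,1) (6,0)
{U/h/z/In, U/h/z/Stay, U/h/w/In, U/h/w/Stay, D/h/z/In, D/h/z/Stay, D/h/w/In, D/h/w/Stay} → row (6,2) (6,2) (6,2) (2,1) (2,1) (2,1)
That's 5 distinct rows out of 16 strategies.

5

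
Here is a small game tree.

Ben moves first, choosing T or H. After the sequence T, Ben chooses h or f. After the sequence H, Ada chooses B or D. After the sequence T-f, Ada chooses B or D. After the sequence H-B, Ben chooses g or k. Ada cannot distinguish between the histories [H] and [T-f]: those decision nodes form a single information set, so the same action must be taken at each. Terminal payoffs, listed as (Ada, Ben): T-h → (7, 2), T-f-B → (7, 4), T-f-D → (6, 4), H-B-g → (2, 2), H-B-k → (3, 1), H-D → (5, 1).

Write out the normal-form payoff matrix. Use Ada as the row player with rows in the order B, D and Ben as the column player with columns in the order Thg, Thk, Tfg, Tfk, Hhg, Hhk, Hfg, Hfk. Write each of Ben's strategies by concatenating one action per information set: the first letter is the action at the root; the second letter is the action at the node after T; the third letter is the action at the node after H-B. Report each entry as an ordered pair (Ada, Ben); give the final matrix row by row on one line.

B: (7,2) (7,2) (7,4) (7,4) (2,2) (3,1) (2,2) (3,1) | D: (7,2) (7,2) (6,4) (6,4) (5,1) (5,1) (5,1) (5,1)

          Thg      Thk      Tfg      Tfk      Hhg      Hhk      Hfg      Hfk
   B    (7,2)    (7,2)    (7,4)    (7,4)    (2,2)    (3,1)    (2,2)    (3,1)
   D    (7,2)    (7,2)    (6,4)    (6,4)    (5,1)    (5,1)    (5,1)    (5,1)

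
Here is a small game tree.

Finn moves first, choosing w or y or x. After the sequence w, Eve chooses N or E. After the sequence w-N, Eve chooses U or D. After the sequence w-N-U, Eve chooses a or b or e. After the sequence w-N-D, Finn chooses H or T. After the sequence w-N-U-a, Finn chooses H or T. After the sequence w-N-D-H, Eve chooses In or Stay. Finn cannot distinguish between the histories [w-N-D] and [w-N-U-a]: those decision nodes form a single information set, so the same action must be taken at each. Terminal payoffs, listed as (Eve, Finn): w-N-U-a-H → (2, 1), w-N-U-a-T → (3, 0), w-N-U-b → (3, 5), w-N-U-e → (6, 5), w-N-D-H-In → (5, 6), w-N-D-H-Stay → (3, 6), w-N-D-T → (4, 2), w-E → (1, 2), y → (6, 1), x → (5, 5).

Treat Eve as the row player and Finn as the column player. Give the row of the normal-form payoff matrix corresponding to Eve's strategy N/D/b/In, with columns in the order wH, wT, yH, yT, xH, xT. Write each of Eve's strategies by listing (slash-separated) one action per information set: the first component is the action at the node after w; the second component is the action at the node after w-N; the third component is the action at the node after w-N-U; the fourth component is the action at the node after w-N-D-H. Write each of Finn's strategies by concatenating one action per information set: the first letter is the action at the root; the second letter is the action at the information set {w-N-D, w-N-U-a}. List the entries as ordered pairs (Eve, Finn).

vs wH: Finn plays w → Eve plays N at [w] → Eve plays D at [w-N] → Finn plays H at [w-N-D] → Eve plays In at [w-N-D-H] → (5, 6)
vs wT: Finn plays w → Eve plays N at [w] → Eve plays D at [w-N] → Finn plays T at [w-N-D] → (4, 2)
vs yH: Finn plays y → (6, 1)
vs yT: Finn plays y → (6, 1)
vs xH: Finn plays x → (5, 5)
vs xT: Finn plays x → (5, 5)

(5,6) (4,2) (6,1) (6,1) (5,5) (5,5)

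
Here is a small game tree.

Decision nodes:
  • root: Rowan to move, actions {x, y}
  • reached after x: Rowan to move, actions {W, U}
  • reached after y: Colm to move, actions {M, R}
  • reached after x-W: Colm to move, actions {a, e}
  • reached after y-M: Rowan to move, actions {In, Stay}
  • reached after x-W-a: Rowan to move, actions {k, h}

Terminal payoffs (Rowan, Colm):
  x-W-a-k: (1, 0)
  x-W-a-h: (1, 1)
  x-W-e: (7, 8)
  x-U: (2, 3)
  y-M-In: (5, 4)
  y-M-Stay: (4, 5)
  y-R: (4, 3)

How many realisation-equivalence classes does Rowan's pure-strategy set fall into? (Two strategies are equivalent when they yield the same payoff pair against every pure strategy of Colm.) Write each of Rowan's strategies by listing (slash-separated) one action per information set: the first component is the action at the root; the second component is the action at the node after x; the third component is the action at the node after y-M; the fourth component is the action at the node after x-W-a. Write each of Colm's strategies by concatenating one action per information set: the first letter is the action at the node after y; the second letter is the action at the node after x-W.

Rowan has 16 pure strategies: x/W/In/k, x/W/In/h, x/W/Stay/k, x/W/Stay/h, x/U/In/k, x/U/In/h, x/U/Stay/k, x/U/Stay/h, y/W/In/k, y/W/In/h, y/W/Stay/k, y/W/Stay/h, y/U/In/k, y/U/In/h, y/U/Stay/k, y/U/Stay/h. Columns: Ma, Me, Ra, Re.
{x/W/In/k, x/W/Stay/k} → row (1,0) (7,8) (1,0) (7,8)
{x/W/In/h, x/W/Stay/h} → row (1,1) (7,8) (1,1) (7,8)
{x/U/In/k, x/U/In/h, x/U/Stay/k, x/U/Stay/h} → row (2,3) (2,3) (2,3) (2,3)
{y/W/In/k, y/W/In/h, y/U/In/k, y/U/In/h} → row (5,4) (5,4) (4,3) (4,3)
{y/W/Stay/k, y/W/Stay/h, y/U/Stay/k, y/U/Stay/h} → row (4,5) (4,5) (4,3) (4,3)
That's 5 distinct rows out of 16 strategies.

5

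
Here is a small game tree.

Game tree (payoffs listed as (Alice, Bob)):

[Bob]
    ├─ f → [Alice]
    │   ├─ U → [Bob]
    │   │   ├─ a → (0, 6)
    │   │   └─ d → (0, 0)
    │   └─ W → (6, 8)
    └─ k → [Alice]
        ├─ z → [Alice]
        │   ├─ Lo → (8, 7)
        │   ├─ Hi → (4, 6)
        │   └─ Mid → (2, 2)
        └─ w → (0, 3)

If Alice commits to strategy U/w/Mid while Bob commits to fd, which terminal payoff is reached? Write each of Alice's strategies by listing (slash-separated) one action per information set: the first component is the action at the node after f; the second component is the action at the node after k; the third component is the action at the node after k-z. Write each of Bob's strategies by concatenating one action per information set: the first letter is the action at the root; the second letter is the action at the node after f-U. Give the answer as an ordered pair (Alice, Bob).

(0, 0)

Trace the play path from the root:
  Bob plays f
  Alice plays U at [f]
  Bob plays d at [f-U]
→ terminal payoff (0, 0).
(Alice's choice at the node after k is never reached on this path, so it doesn't affect the outcome.)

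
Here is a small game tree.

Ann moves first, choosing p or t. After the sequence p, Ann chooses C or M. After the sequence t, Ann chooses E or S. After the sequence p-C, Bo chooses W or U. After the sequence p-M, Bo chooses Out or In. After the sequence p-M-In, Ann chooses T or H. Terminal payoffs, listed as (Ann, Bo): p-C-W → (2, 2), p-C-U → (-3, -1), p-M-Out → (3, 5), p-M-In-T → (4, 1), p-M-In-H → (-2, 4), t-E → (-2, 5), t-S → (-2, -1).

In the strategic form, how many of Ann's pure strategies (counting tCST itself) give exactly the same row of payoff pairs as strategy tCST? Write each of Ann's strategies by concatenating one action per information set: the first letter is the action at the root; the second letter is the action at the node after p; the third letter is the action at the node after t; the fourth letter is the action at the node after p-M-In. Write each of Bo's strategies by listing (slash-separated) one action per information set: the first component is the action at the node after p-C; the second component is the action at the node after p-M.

4

Row for tCST (columns W/Out, W/In, U/Out, U/In): (-2,-1) (-2,-1) (-2,-1) (-2,-1).
Under tCST, Ann's choice at the node after p and at the node after p-M-In can never be reached regardless of what Bo does, so varying those choices leaves every outcome unchanged.
Holding the reachable choices fixed and varying the unreachable ones freely already gives 2 × 2 = 4 equivalent strategies.
No other strategy reproduces this row, so those 4 are the full class: tCST, tCSH, tMST, tMSH.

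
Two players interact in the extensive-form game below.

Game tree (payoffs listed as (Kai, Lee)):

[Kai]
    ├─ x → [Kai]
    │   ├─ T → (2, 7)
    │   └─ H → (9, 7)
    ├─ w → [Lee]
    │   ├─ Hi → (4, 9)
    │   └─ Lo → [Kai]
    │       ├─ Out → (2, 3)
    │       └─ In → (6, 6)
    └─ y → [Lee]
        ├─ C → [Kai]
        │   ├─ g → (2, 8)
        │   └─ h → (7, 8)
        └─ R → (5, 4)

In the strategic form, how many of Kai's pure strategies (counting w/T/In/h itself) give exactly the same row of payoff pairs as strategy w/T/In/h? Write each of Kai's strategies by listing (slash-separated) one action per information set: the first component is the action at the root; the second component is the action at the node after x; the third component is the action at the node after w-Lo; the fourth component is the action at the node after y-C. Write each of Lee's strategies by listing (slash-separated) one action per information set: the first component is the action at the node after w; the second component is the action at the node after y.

Row for w/T/In/h (columns Hi/C, Hi/R, Lo/C, Lo/R): (4,9) (4,9) (6,6) (6,6).
Under w/T/In/h, Kai's choice at the node after x and at the node after y-C can never be reached regardless of what Lee does, so varying those choices leaves every outcome unchanged.
Holding the reachable choices fixed and varying the unreachable ones freely already gives 2 × 2 = 4 equivalent strategies.
No other strategy reproduces this row, so those 4 are the full class: w/T/In/g, w/T/In/h, w/H/In/g, w/H/In/h.

4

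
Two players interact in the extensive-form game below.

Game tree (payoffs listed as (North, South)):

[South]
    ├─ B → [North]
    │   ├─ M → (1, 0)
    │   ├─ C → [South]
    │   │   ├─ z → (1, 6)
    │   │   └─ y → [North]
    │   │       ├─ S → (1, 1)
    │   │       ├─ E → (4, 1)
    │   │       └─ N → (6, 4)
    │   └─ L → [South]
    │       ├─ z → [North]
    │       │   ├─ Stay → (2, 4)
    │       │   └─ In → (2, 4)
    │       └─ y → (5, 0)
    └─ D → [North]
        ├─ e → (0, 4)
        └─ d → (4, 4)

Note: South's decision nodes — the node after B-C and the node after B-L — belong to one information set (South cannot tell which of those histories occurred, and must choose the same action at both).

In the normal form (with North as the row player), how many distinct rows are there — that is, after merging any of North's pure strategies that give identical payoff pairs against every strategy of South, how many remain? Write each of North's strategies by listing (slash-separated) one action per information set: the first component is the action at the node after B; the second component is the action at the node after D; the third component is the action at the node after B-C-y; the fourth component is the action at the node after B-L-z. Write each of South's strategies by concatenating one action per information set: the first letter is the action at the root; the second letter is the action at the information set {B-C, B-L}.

10

North has 36 pure strategies: M/e/S/Stay, M/e/S/In, M/e/E/Stay, M/e/E/In, M/e/N/Stay, M/e/N/In, M/d/S/Stay, M/d/S/In, M/d/E/Stay, M/d/E/In, M/d/N/Stay, M/d/N/In, C/e/S/Stay, C/e/S/In, C/e/E/Stay, C/e/E/In, C/e/N/Stay, C/e/N/In, C/d/S/Stay, C/d/S/In, C/d/E/Stay, C/d/E/In, C/d/N/Stay, C/d/N/In, L/e/S/Stay, L/e/S/In, L/e/E/Stay, L/e/E/In, L/e/N/Stay, L/e/N/In, L/d/S/Stay, L/d/S/In, L/d/E/Stay, L/d/E/In, L/d/N/Stay, L/d/N/In. Columns: Bz, By, Dz, Dy.
{M/e/S/Stay, M/e/S/In, M/e/E/Stay, M/e/E/In, M/e/N/Stay, M/e/N/In} → row (1,0) (1,0) (0,4) (0,4)
{M/d/S/Stay, M/d/S/In, M/d/E/Stay, M/d/E/In, M/d/N/Stay, M/d/N/In} → row (1,0) (1,0) (4,4) (4,4)
{C/e/S/Stay, C/e/S/In} → row (1,6) (1,1) (0,4) (0,4)
{C/e/E/Stay, C/e/E/In} → row (1,6) (4,1) (0,4) (0,4)
{C/e/N/Stay, C/e/N/In} → row (1,6) (6,4) (0,4) (0,4)
{C/d/S/Stay, C/d/S/In} → row (1,6) (1,1) (4,4) (4,4)
{C/d/E/Stay, C/d/E/In} → row (1,6) (4,1) (4,4) (4,4)
{C/d/N/Stay, C/d/N/In} → row (1,6) (6,4) (4,4) (4,4)
{L/e/S/Stay, L/e/S/In, L/e/E/Stay, L/e/E/In, L/e/N/Stay, L/e/N/In} → row (2,4) (5,0) (0,4) (0,4)
{L/d/S/Stay, L/d/S/In, L/d/E/Stay, L/d/E/In, L/d/N/Stay, L/d/N/In} → row (2,4) (5,0) (4,4) (4,4)
That's 10 distinct rows out of 36 strategies.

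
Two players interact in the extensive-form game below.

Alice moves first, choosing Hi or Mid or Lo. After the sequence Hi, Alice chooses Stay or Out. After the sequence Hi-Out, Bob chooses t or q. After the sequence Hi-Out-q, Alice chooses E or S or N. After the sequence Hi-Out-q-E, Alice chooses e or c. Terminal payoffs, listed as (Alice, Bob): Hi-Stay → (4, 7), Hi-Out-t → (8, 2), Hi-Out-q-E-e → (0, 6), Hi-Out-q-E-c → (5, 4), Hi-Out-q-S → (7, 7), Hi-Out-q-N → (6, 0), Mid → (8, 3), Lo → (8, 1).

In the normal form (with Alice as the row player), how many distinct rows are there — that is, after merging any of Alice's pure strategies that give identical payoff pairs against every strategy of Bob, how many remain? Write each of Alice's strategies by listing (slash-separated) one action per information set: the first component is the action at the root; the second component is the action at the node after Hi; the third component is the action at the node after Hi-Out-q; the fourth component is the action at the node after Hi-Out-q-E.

Alice has 36 pure strategies: Hi/Stay/E/e, Hi/Stay/E/c, Hi/Stay/S/e, Hi/Stay/S/c, Hi/Stay/N/e, Hi/Stay/N/c, Hi/Out/E/e, Hi/Out/E/c, Hi/Out/S/e, Hi/Out/S/c, Hi/Out/N/e, Hi/Out/N/c, Mid/Stay/E/e, Mid/Stay/E/c, Mid/Stay/S/e, Mid/Stay/S/c, Mid/Stay/N/e, Mid/Stay/N/c, Mid/Out/E/e, Mid/Out/E/c, Mid/Out/S/e, Mid/Out/S/c, Mid/Out/N/e, Mid/Out/N/c, Lo/Stay/E/e, Lo/Stay/E/c, Lo/Stay/S/e, Lo/Stay/S/c, Lo/Stay/N/e, Lo/Stay/N/c, Lo/Out/E/e, Lo/Out/E/c, Lo/Out/S/e, Lo/Out/S/c, Lo/Out/N/e, Lo/Out/N/c. Columns: t, q.
{Hi/Stay/E/e, Hi/Stay/E/c, Hi/Stay/S/e, Hi/Stay/S/c, Hi/Stay/N/e, Hi/Stay/N/c} → row (4,7) (4,7)
{Hi/Out/E/e} → row (8,2) (0,6)
{Hi/Out/E/c} → row (8,2) (5,4)
{Hi/Out/S/e, Hi/Out/S/c} → row (8,2) (7,7)
{Hi/Out/N/e, Hi/Out/N/c} → row (8,2) (6,0)
{Mid/Stay/E/e, Mid/Stay/E/c, Mid/Stay/S/e, Mid/Stay/S/c, Mid/Stay/N/e, Mid/Stay/N/c, Mid/Out/E/e, Mid/Out/E/c, Mid/Out/S/e, Mid/Out/S/c, Mid/Out/N/e, Mid/Out/N/c} → row (8,3) (8,3)
{Lo/Stay/E/e, Lo/Stay/E/c, Lo/Stay/S/e, Lo/Stay/S/c, Lo/Stay/N/e, Lo/Stay/N/c, Lo/Out/E/e, Lo/Out/E/c, Lo/Out/S/e, Lo/Out/S/c, Lo/Out/N/e, Lo/Out/N/c} → row (8,1) (8,1)
That's 7 distinct rows out of 36 strategies.

7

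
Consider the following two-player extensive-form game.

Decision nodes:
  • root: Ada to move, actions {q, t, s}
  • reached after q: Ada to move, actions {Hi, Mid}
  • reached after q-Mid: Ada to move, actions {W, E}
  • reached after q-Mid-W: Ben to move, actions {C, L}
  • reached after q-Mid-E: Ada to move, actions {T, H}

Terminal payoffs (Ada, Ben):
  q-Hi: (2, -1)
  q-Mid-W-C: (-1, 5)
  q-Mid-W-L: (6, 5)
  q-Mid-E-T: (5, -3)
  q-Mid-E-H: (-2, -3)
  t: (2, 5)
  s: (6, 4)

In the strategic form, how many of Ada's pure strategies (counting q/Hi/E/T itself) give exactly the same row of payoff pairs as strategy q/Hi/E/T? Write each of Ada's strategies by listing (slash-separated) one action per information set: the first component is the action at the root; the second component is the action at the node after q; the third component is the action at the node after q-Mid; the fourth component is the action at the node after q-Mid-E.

4

Row for q/Hi/E/T (columns C, L): (2,-1) (2,-1).
Under q/Hi/E/T, Ada's choice at the node after q-Mid and at the node after q-Mid-E can never be reached regardless of what Ben does, so varying those choices leaves every outcome unchanged.
Holding the reachable choices fixed and varying the unreachable ones freely already gives 2 × 2 = 4 equivalent strategies.
No other strategy reproduces this row, so those 4 are the full class: q/Hi/W/T, q/Hi/W/H, q/Hi/E/T, q/Hi/E/H.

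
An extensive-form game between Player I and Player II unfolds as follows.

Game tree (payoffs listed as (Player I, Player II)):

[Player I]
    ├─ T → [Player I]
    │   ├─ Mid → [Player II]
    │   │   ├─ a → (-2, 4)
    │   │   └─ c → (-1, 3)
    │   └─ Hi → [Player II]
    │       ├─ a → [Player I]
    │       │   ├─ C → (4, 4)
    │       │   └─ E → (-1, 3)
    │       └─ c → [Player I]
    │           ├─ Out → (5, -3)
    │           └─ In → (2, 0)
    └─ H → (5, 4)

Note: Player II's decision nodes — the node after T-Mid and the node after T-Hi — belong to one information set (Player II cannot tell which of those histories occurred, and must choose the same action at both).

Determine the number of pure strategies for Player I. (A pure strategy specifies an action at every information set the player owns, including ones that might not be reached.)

Player I owns the root with actions {T, H} — two choices.
Player I owns the node after T with actions {Mid, Hi} — two choices.
Player I owns the node after T-Hi-a with actions {C, E} — two choices.
Player I owns the node after T-Hi-c with actions {Out, In} — two choices.
A pure strategy fixes one action at each information set independently, so the count is the product 2 × 2 × 2 × 2 = 16.

16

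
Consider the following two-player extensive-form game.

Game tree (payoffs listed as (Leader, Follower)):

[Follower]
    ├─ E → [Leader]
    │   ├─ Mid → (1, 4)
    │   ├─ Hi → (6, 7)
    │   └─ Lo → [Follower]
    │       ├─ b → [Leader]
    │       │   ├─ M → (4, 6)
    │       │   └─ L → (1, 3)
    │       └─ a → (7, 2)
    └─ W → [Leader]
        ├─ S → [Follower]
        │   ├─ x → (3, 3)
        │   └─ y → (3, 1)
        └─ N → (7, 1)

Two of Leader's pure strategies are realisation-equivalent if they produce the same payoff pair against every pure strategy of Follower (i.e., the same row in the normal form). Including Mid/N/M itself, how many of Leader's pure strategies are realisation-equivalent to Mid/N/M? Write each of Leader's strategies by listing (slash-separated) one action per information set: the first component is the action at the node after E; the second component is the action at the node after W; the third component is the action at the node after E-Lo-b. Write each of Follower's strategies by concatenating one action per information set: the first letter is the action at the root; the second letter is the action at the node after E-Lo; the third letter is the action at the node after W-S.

Row for Mid/N/M (columns Ebx, Eby, Eax, Eay, Wbx, Wby, Wax, Way): (1,4) (1,4) (1,4) (1,4) (7,1) (7,1) (7,1) (7,1).
Under Mid/N/M, Leader's choice at the node after E-Lo-b can never be reached regardless of what Follower does, so varying those choices leaves every outcome unchanged.
Holding the reachable choices fixed and varying the unreachable one freely already gives 2 equivalent strategies.
No other strategy reproduces this row, so those 2 are the full class: Mid/N/M, Mid/N/L.

2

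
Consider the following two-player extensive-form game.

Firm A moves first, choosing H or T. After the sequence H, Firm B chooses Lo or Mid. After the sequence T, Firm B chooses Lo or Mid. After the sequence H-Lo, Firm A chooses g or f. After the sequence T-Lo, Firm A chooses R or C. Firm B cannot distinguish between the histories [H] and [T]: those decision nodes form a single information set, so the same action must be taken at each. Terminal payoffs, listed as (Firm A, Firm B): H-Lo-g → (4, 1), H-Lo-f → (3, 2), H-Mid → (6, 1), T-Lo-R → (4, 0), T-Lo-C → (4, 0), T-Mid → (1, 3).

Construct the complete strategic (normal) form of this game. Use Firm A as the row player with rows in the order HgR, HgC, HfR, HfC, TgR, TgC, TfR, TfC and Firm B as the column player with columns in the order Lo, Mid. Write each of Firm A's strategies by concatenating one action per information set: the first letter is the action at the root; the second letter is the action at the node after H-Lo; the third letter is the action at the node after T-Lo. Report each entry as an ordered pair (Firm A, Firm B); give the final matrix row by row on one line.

           Lo      Mid
 HgR    (4,1)    (6,1)
 HgC    (4,1)    (6,1)
 HfR    (3,2)    (6,1)
 HfC    (3,2)    (6,1)
 TgR    (4,0)    (1,3)
 TgC    (4,0)    (1,3)
 TfR    (4,0)    (1,3)
 TfC    (4,0)    (1,3)

HgR: (4,1) (6,1) | HgC: (4,1) (6,1) | HfR: (3,2) (6,1) | HfC: (3,2) (6,1) | TgR: (4,0) (1,3) | TgC: (4,0) (1,3) | TfR: (4,0) (1,3) | TfC: (4,0) (1,3)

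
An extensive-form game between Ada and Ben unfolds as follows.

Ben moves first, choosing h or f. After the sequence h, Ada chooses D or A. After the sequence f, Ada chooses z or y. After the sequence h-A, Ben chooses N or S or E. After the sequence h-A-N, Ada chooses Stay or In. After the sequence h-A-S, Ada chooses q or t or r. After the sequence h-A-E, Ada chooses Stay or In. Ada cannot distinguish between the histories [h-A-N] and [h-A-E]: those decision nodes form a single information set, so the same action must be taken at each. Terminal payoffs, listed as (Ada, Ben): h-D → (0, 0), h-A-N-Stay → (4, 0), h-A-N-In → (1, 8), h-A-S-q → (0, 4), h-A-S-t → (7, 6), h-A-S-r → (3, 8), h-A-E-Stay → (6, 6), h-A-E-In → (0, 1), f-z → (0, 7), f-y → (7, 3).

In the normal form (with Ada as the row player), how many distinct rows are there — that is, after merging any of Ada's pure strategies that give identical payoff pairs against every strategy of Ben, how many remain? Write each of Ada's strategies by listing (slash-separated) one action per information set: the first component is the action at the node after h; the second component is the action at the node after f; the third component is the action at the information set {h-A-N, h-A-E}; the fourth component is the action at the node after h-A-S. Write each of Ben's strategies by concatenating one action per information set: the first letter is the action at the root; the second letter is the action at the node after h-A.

14

Ada has 24 pure strategies: D/z/Stay/q, D/z/Stay/t, D/z/Stay/r, D/z/In/q, D/z/In/t, D/z/In/r, D/y/Stay/q, D/y/Stay/t, D/y/Stay/r, D/y/In/q, D/y/In/t, D/y/In/r, A/z/Stay/q, A/z/Stay/t, A/z/Stay/r, A/z/In/q, A/z/In/t, A/z/In/r, A/y/Stay/q, A/y/Stay/t, A/y/Stay/r, A/y/In/q, A/y/In/t, A/y/In/r. Columns: hN, hS, hE, fN, fS, fE.
{D/z/Stay/q, D/z/Stay/t, D/z/Stay/r, D/z/In/q, D/z/In/t, D/z/In/r} → row (0,0) (0,0) (0,0) (0,7) (0,7) (0,7)
{D/y/Stay/q, D/y/Stay/t, D/y/Stay/r, D/y/In/q, D/y/In/t, D/y/In/r} → row (0,0) (0,0) (0,0) (7,3) (7,3) (7,3)
{A/z/Stay/q} → row (4,0) (0,4) (6,6) (0,7) (0,7) (0,7)
{A/z/Stay/t} → row (4,0) (7,6) (6,6) (0,7) (0,7) (0,7)
{A/z/Stay/r} → row (4,0) (3,8) (6,6) (0,7) (0,7) (0,7)
{A/z/In/q} → row (1,8) (0,4) (0,1) (0,7) (0,7) (0,7)
{A/z/In/t} → row (1,8) (7,6) (0,1) (0,7) (0,7) (0,7)
{A/z/In/r} → row (1,8) (3,8) (0,1) (0,7) (0,7) (0,7)
{A/y/Stay/q} → row (4,0) (0,4) (6,6) (7,3) (7,3) (7,3)
{A/y/Stay/t} → row (4,0) (7,6) (6,6) (7,3) (7,3) (7,3)
{A/y/Stay/r} → row (4,0) (3,8) (6,6) (7,3) (7,3) (7,3)
{A/y/In/q} → row (1,8) (0,4) (0,1) (7,3) (7,3) (7,3)
{A/y/In/t} → row (1,8) (7,6) (0,1) (7,3) (7,3) (7,3)
{A/y/In/r} → row (1,8) (3,8) (0,1) (7,3) (7,3) (7,3)
That's 14 distinct rows out of 24 strategies.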